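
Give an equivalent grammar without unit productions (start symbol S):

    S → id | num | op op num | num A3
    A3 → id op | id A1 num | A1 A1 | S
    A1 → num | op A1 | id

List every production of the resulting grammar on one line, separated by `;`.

Unit pairs: A3 ⇒* {S}.
For every A with A ⇒* B via unit rules, add B's non-unit alternatives to A; then delete every rule of the form X → Y.

S → id | num | op op num | num A3; A3 → id | num | op op num | num A3 | id op | id A1 num | A1 A1; A1 → num | op A1 | id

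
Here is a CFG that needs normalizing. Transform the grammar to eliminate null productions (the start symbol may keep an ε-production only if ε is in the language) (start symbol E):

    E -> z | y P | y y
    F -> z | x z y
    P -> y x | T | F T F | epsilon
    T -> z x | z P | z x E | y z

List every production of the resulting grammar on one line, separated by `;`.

E -> z | y P | y | y y; F -> z | x z y; P -> y x | T | F T F; T -> z x | z P | z | z x E | y z

Nullable nonterminals: {P}.
ε ∉ L(G), so no ε-production is kept.
Expand every rule over subsets of its nullable positions: E → y P gives y P | y. T → z P gives z P | z.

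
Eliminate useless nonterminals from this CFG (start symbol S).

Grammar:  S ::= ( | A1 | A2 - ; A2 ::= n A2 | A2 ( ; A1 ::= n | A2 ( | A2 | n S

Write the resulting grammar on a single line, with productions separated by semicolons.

S ::= ( | A1; A1 ::= n | n S

Generating nonterminals: {A1, S}.
Reachable from S after that: {A1, S}.
Removed useless symbols: {A2} and every production mentioning them.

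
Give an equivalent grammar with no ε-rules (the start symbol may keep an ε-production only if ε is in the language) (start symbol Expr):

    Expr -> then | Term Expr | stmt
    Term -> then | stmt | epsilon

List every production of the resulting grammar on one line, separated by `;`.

Expr -> then | Term Expr | stmt; Term -> then | stmt

The nullable symbols are {Term}.
ε ∉ L(G), so no ε-production is kept.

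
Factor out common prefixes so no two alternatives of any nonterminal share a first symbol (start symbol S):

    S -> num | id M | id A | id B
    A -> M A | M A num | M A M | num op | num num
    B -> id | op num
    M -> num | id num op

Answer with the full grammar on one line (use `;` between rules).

S -> num | id S'; A -> M A A' | num A''; B -> id | op num; M -> num | id num op; S' -> M | A | B; A' -> ε | num | M; A'' -> op | num

S has alternatives sharing prefix 'id': factor to S → id S' with S' → M | A | B.
A has alternatives sharing prefix 'M A': factor to A → M A A' with A' → ε | num | M.
A has alternatives sharing prefix 'num': factor to A → num A'' with A'' → op | num.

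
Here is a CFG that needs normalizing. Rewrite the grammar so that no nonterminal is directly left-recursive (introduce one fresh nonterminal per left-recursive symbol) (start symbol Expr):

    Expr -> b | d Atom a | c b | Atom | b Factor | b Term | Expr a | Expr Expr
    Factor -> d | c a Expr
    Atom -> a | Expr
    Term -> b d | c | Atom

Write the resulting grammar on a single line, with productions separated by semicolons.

Expr is directly left-recursive.
For Expr: α = {a, Expr}, β = {b, d Atom a, c b, Atom, b Factor, b Term}. Rewrite as Expr → β Expr1 and Expr1 → α Expr1 | ε.

Expr -> b Expr1 | d Atom a Expr1 | c b Expr1 | Atom Expr1 | b Factor Expr1 | b Term Expr1; Factor -> d | c a Expr; Atom -> a | Expr; Term -> b d | c | Atom; Expr1 -> a Expr1 | Expr Expr1 | eps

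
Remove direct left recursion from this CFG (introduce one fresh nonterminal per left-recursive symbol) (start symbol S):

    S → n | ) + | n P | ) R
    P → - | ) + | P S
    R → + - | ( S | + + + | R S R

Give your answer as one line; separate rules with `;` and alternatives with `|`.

S → n | ) + | n P | ) R; P → - P' | ) + P'; R → + - R' | ( S R' | + + + R'; P' → S P' | eps; R' → S R R' | eps

P, R are directly left-recursive.
For P: α = {S}, β = {-, ) +}. Rewrite as P → β P' and P' → α P' | ε.
For R: α = {S R}, β = {+ -, ( S, + + +}. Rewrite as R → β R' and R' → α R' | ε.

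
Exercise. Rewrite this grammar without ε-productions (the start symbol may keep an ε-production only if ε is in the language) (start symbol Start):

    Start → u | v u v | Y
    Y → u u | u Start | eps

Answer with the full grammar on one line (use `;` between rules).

The nullable symbols are {Start, Y}.
ε ∈ L(G) since Start is nullable, so keep Start → ε.
Add the nullable-subset variants: Y → u Start gives u Start | u.

Start → u | v u v | Y | ε; Y → u u | u Start | u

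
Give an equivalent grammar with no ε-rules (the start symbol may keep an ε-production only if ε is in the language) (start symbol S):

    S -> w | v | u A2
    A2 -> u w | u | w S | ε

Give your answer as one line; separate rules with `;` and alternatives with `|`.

S -> w | v | u A2 | u; A2 -> u w | u | w S

Nullable nonterminals: {A2}.
ε ∉ L(G), so no ε-production is kept.
Expand every rule over subsets of its nullable positions: S → u A2 gives u A2 | u.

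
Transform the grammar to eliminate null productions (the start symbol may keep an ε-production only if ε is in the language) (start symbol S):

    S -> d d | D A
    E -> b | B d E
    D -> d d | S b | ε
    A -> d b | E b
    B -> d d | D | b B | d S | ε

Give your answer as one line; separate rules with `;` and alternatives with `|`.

S -> d d | D A | A; E -> b | B d E | d E; D -> d d | S b; A -> d b | E b; B -> d d | D | b B | b | d S

The nullable symbols are {B, D}.
ε ∉ L(G), so no ε-production is kept.
Add the nullable-subset variants: S → D A gives D A | A. E → B d E gives B d E | d E. B → b B gives b B | b.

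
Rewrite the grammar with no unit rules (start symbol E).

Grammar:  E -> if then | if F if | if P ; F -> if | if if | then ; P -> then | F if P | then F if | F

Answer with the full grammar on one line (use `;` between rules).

E -> if then | if F if | if P; F -> if | if if | then; P -> if | if if | then | F if P | then F if

Unit pairs: P ⇒* {F}.
For every A with A ⇒* B via unit rules, add B's non-unit alternatives to A; then delete every rule of the form X → Y.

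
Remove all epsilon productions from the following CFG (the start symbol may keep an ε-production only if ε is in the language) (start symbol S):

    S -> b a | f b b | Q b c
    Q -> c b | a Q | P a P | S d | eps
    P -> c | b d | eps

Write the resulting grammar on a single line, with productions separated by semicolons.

The nullable symbols are {P, Q}.
ε ∉ L(G), so no ε-production is kept.
For each production, add variants omitting each subset of nullable occurrences: S → Q b c gives Q b c | b c. Q → a Q gives a Q | a. Q → P a P gives P a P | P a | a P.

S -> b a | f b b | Q b c | b c; Q -> c b | a Q | a | P a P | P a | a P | S d; P -> c | b d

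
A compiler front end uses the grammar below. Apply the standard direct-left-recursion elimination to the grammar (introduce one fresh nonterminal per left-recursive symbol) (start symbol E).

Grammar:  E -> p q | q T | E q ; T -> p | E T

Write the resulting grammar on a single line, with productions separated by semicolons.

Left recursion appears on E.
For E: α = {q}, β = {p q, q T}. Rewrite as E → β E' and E' → α E' | ε.

E -> p q E' | q T E'; T -> p | E T; E' -> q E' | eps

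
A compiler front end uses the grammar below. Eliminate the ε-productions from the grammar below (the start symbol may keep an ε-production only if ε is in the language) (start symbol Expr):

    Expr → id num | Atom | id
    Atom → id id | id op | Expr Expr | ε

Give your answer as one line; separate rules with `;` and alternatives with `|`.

Nullable nonterminals: {Atom, Expr}.
ε ∈ L(G) since Expr is nullable, so keep Expr → ε.
Expand every rule over subsets of its nullable positions: Atom → Expr Expr gives Expr Expr | Expr.

Expr → id num | Atom | id | ε; Atom → id id | id op | Expr Expr | Expr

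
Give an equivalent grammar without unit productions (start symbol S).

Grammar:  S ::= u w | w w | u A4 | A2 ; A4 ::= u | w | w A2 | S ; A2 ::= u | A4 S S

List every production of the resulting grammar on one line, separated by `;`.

Unit pairs: A4 ⇒* {A2, S}; S ⇒* {A2}.
Replace each nonterminal's rules with the union of the non-unit rules of every nonterminal it unit-derives.

S ::= u | A4 S S | u w | w w | u A4; A4 ::= u | w | w A2 | A4 S S | u w | w w | u A4; A2 ::= u | A4 S S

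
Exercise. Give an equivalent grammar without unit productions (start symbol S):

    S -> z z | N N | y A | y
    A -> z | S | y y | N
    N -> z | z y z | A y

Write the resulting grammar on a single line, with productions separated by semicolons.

S -> z z | N N | y A | y; A -> z z | N N | y A | y | z | z y z | A y | y y; N -> z | z y z | A y

Unit pairs: A ⇒* {N, S}.
Replace each nonterminal's rules with the union of the non-unit rules of every nonterminal it unit-derives.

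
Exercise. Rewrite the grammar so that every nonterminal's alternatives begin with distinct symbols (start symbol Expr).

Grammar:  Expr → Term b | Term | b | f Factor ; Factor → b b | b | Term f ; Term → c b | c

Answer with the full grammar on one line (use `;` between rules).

Expr has alternatives sharing prefix 'Term': factor to Expr → Term Expr1 with Expr1 → b | ε.
Factor has alternatives sharing prefix 'b': factor to Factor → b Factor1 with Factor1 → b | ε.
Term has alternatives sharing prefix 'c': factor to Term → c Term1 with Term1 → b | ε.

Expr → b | f Factor | Term Expr1; Factor → Term f | b Factor1; Term → c Term1; Expr1 → b | ε; Factor1 → b | ε; Term1 → b | ε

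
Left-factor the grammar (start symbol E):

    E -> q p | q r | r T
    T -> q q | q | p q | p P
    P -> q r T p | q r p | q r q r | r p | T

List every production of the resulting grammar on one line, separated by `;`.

E has alternatives sharing prefix 'q': factor to E → q E' with E' → p | r.
T has alternatives sharing prefix 'q': factor to T → q T' with T' → q | ε.
T has alternatives sharing prefix 'p': factor to T → p T'' with T'' → q | P.
P has alternatives sharing prefix 'q r': factor to P → q r P' with P' → T p | p | q r.

E -> r T | q E'; T -> q T' | p T''; P -> r p | T | q r P'; E' -> p | r; T' -> q | ε; T'' -> q | P; P' -> T p | p | q r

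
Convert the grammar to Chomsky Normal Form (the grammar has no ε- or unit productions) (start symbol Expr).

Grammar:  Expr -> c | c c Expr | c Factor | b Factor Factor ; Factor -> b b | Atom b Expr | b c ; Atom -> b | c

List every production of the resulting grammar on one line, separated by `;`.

Introduce a nonterminal for each terminal appearing in a rule of length ≥ 2: X1 → c, X2 → b.
Binarize each right-hand side of length ≥ 3 by chaining fresh nonterminals (Y1, Y2, …): affected rules were Expr → X1 X1 Expr; Expr → X2 Factor Factor; Factor → Atom X2 Expr.

Expr -> c | X1 Y1 | X1 Factor | X2 Y2; Factor -> X2 X2 | Atom Y3 | X2 X1; Atom -> b | c; X1 -> c; X2 -> b; Y1 -> X1 Expr; Y2 -> Factor Factor; Y3 -> X2 Expr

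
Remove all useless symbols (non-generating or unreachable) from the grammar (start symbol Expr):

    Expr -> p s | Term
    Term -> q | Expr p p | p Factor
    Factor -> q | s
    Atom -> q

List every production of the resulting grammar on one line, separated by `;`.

Expr -> p s | Term; Term -> q | Expr p p | p Factor; Factor -> q | s

Generating nonterminals: {Atom, Expr, Factor, Term}.
Reachable from Expr after that: {Expr, Factor, Term}.
Removed useless symbols: {Atom} and every production mentioning them.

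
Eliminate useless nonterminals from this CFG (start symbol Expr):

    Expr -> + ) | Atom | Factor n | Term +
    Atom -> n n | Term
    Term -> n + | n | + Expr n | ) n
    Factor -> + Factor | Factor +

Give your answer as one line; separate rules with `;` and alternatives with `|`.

Expr -> + ) | Atom | Term +; Atom -> n n | Term; Term -> n + | n | + Expr n | ) n

Generating nonterminals: {Atom, Expr, Term}.
Reachable from Expr after that: {Atom, Expr, Term}.
Removed useless symbols: {Factor} and every production mentioning them.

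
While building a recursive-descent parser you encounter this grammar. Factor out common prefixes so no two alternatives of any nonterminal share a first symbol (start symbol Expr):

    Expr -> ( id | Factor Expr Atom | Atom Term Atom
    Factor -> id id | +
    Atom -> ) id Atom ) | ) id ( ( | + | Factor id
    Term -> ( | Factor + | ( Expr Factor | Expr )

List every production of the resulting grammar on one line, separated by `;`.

Expr -> ( id | Factor Expr Atom | Atom Term Atom; Factor -> id id | +; Atom -> + | Factor id | ) id Atom1; Term -> Factor + | Expr ) | ( Term1; Atom1 -> Atom ) | ( (; Term1 -> eps | Expr Factor

Atom has alternatives sharing prefix ') id': factor to Atom → ) id Atom1 with Atom1 → Atom ) | ( (.
Term has alternatives sharing prefix '(': factor to Term → ( Term1 with Term1 → ε | Expr Factor.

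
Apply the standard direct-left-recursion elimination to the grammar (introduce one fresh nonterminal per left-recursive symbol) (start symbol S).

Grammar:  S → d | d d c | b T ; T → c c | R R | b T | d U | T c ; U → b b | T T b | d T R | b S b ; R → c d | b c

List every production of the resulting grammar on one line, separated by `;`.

S → d | d d c | b T; T → c c T' | R R T' | b T T' | d U T'; U → b b | T T b | d T R | b S b; R → c d | b c; T' → c T' | ε

Directly left-recursive nonterminal: T.
For T: α = {c}, β = {c c, R R, b T, d U}. Rewrite as T → β T' and T' → α T' | ε.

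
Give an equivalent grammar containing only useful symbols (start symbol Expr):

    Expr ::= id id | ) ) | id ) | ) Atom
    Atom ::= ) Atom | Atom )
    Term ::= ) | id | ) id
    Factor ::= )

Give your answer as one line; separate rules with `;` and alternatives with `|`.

Generating nonterminals: {Expr, Factor, Term}.
Reachable from Expr after that: {Expr}.
Removed useless symbols: {Atom, Factor, Term} and every production mentioning them.

Expr ::= id id | ) ) | id )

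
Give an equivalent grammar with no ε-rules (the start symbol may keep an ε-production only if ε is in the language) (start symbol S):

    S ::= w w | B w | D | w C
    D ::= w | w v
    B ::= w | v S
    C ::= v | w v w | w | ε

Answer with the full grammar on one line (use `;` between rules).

S ::= w w | B w | D | w C | w; D ::= w | w v; B ::= w | v S; C ::= v | w v w | w

Nullable set = {C}.
ε ∉ L(G), so no ε-production is kept.
For each production, add variants omitting each subset of nullable occurrences: S → w C gives w C | w.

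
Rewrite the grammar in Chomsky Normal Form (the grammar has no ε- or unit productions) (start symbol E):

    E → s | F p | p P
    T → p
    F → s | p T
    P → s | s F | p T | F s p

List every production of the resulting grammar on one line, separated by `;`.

Introduce a nonterminal for each terminal appearing in a rule of length ≥ 2: X1 → p, X2 → s.
Binarize each right-hand side of length ≥ 3 by chaining fresh nonterminals (Y1, Y2, …): affected rules were P → F X2 X1.

E → s | F X1 | X1 P; T → p; F → s | X1 T; P → s | X2 F | X1 T | F Y1; X1 → p; X2 → s; Y1 → X2 X1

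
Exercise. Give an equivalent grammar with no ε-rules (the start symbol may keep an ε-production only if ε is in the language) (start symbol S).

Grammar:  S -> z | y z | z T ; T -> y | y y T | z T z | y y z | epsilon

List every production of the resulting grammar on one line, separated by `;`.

Nullable nonterminals: {T}.
ε ∉ L(G), so no ε-production is kept.
Expand every rule over subsets of its nullable positions: T → y y T gives y y T | y y. T → z T z gives z T z | z z.

S -> z | y z | z T; T -> y | y y T | y y | z T z | z z | y y z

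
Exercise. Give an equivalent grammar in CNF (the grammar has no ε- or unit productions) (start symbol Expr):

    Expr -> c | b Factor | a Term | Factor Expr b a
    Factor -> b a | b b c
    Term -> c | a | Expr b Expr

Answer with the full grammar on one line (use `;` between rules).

Expr -> c | X1 Factor | X2 Term | Factor Y1; Factor -> X1 X2 | X1 Y3; Term -> c | a | Expr Y4; X1 -> b; X2 -> a; X3 -> c; Y1 -> Expr Y2; Y2 -> X1 X2; Y3 -> X1 X3; Y4 -> X1 Expr

Introduce a nonterminal for each terminal appearing in a rule of length ≥ 2: X1 → b, X2 → a, X3 → c.
Binarize each right-hand side of length ≥ 3 by chaining fresh nonterminals (Y1, Y2, …): affected rules were Expr → Factor Expr X1 X2; Factor → X1 X1 X3; Term → Expr X1 Expr.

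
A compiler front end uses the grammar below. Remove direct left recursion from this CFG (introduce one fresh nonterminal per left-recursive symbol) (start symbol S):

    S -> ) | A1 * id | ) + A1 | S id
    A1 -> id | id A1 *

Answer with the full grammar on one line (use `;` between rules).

Left recursion appears on S.
For S: α = {id}, β = {), A1 * id, ) + A1}. Rewrite as S → β S' and S' → α S' | ε.

S -> ) S' | A1 * id S' | ) + A1 S'; A1 -> id | id A1 *; S' -> id S' | ε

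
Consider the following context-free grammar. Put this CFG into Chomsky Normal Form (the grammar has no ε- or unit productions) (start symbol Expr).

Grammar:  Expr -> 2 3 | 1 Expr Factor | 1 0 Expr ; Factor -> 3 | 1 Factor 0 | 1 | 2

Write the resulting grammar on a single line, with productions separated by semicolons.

Introduce a nonterminal for each terminal appearing in a rule of length ≥ 2: X1 → 2, X2 → 3, X3 → 1, X4 → 0.
Binarize each right-hand side of length ≥ 3 by chaining fresh nonterminals (Y1, Y2, …): affected rules were Expr → X3 Expr Factor; Expr → X3 X4 Expr; Factor → X3 Factor X4.

Expr -> X1 X2 | X3 Y1 | X3 Y2; Factor -> 3 | X3 Y3 | 1 | 2; X1 -> 2; X2 -> 3; X3 -> 1; X4 -> 0; Y1 -> Expr Factor; Y2 -> X4 Expr; Y3 -> Factor X4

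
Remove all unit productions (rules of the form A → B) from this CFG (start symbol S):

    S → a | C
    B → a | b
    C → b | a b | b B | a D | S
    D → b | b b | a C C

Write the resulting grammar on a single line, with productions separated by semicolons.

Unit pairs: C ⇒* {S}; S ⇒* {C}.
For each unit pair (A, B), copy every non-unit production of B to A, then drop all unit productions.

S → b | a b | b B | a D | a; B → a | b; C → b | a b | b B | a D | a; D → b | b b | a C C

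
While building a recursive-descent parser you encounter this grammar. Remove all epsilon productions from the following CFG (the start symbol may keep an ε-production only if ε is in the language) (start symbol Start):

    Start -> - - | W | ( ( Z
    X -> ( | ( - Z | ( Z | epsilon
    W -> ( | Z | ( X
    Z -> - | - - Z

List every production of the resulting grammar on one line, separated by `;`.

Start -> - - | W | ( ( Z; X -> ( | ( - Z | ( Z; W -> ( | Z | ( X; Z -> - | - - Z

The nullable symbols are {X}.
ε ∉ L(G), so no ε-production is kept.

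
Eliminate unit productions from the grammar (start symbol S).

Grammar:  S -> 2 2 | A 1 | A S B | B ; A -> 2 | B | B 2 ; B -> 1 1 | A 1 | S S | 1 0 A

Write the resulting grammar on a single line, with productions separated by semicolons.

S -> 1 1 | A 1 | S S | 1 0 A | 2 2 | A S B; A -> 1 1 | A 1 | S S | 1 0 A | 2 | B 2; B -> 1 1 | A 1 | S S | 1 0 A

Unit pairs: A ⇒* {B}; S ⇒* {B}.
For every A with A ⇒* B via unit rules, add B's non-unit alternatives to A; then delete every rule of the form X → Y.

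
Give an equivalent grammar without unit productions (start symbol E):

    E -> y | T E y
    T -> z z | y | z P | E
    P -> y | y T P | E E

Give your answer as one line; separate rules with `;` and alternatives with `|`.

E -> y | T E y; T -> y | T E y | z z | z P; P -> y | y T P | E E

Unit pairs: T ⇒* {E}.
For every A with A ⇒* B via unit rules, add B's non-unit alternatives to A; then delete every rule of the form X → Y.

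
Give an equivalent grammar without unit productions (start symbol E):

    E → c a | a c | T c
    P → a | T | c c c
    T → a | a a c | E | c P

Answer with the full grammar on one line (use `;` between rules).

Unit pairs: P ⇒* {E, T}; T ⇒* {E}.
For every A with A ⇒* B via unit rules, add B's non-unit alternatives to A; then delete every rule of the form X → Y.

E → c a | a c | T c; P → c a | a c | T c | a | c c c | a a c | c P; T → c a | a c | T c | a | a a c | c P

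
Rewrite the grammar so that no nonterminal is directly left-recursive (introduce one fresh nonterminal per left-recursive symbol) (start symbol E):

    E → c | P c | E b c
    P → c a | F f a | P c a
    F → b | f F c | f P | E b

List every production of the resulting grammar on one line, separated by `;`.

E → c E' | P c E'; P → c a P' | F f a P'; F → b | f F c | f P | E b; E' → b c E' | eps; P' → c a P' | eps

Left recursion appears on E, P.
For E: α = {b c}, β = {c, P c}. Rewrite as E → β E' and E' → α E' | ε.
For P: α = {c a}, β = {c a, F f a}. Rewrite as P → β P' and P' → α P' | ε.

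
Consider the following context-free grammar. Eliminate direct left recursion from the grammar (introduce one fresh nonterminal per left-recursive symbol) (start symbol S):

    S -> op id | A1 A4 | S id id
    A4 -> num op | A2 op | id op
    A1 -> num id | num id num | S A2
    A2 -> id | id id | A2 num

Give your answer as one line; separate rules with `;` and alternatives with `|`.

S -> op id S' | A1 A4 S'; A4 -> num op | A2 op | id op; A1 -> num id | num id num | S A2; A2 -> id A2' | id id A2'; S' -> id id S' | epsilon; A2' -> num A2' | epsilon

Left recursion appears on S, A2.
For S: α = {id id}, β = {op id, A1 A4}. Rewrite as S → β S' and S' → α S' | ε.
For A2: α = {num}, β = {id, id id}. Rewrite as A2 → β A2' and A2' → α A2' | ε.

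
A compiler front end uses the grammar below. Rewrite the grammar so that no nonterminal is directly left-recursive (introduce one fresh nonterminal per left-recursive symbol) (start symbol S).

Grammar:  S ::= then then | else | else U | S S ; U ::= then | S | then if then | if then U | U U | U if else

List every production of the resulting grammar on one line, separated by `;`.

S, U are directly left-recursive.
For S: α = {S}, β = {then then, else, else U}. Rewrite as S → β S' and S' → α S' | ε.
For U: α = {U, if else}, β = {then, S, then if then, if then U}. Rewrite as U → β U' and U' → α U' | ε.

S ::= then then S' | else S' | else U S'; U ::= then U' | S U' | then if then U' | if then U U'; S' ::= S S' | ε; U' ::= U U' | if else U' | ε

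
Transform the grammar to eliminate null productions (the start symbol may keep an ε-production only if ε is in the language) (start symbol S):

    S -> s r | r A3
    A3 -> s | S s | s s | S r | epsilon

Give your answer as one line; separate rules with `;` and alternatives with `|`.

S -> s r | r A3 | r; A3 -> s | S s | s s | S r

The nullable symbols are {A3}.
ε ∉ L(G), so no ε-production is kept.
Add the nullable-subset variants: S → r A3 gives r A3 | r.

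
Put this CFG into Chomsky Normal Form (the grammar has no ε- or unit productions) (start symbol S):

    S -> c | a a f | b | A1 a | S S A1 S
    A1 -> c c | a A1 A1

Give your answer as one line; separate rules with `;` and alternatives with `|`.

S -> c | X1 Y1 | b | A1 X1 | S Y2; A1 -> X3 X3 | X1 Y4; X1 -> a; X2 -> f; X3 -> c; Y1 -> X1 X2; Y2 -> S Y3; Y3 -> A1 S; Y4 -> A1 A1

Introduce a nonterminal for each terminal appearing in a rule of length ≥ 2: X1 → a, X2 → f, X3 → c.
Binarize each right-hand side of length ≥ 3 by chaining fresh nonterminals (Y1, Y2, …): affected rules were S → X1 X1 X2; S → S S A1 S; A1 → X1 A1 A1.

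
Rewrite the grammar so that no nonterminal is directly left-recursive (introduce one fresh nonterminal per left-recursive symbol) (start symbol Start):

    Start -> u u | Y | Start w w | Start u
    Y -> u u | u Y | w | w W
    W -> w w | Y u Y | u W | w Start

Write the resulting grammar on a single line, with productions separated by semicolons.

Start -> u u Start1 | Y Start1; Y -> u u | u Y | w | w W; W -> w w | Y u Y | u W | w Start; Start1 -> w w Start1 | u Start1 | ε

Left recursion appears on Start.
For Start: α = {w w, u}, β = {u u, Y}. Rewrite as Start → β Start1 and Start1 → α Start1 | ε.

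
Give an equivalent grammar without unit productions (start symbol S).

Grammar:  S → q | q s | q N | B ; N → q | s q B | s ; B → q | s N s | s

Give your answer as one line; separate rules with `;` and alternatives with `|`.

Unit pairs: S ⇒* {B}.
For each unit pair (A, B), copy every non-unit production of B to A, then drop all unit productions.

S → q | s N s | s | q s | q N; N → q | s q B | s; B → q | s N s | s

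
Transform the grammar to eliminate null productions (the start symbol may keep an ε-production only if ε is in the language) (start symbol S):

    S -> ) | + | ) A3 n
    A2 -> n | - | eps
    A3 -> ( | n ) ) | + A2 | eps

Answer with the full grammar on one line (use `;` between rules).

S -> ) | + | ) A3 n | ) n; A2 -> n | -; A3 -> ( | n ) ) | + A2 | +

Nullable set = {A2, A3}.
ε ∉ L(G), so no ε-production is kept.
Add the nullable-subset variants: S → ) A3 n gives ) A3 n | ) n. A3 → + A2 gives + A2 | +.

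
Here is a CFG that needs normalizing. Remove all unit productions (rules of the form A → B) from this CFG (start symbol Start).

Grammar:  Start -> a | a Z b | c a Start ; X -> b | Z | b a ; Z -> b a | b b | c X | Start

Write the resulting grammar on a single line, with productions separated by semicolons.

Start -> a | a Z b | c a Start; X -> b a | b b | c X | a | a Z b | c a Start | b; Z -> b a | b b | c X | a | a Z b | c a Start

Unit pairs: X ⇒* {Start, Z}; Z ⇒* {Start}.
For each unit pair (A, B), copy every non-unit production of B to A, then drop all unit productions.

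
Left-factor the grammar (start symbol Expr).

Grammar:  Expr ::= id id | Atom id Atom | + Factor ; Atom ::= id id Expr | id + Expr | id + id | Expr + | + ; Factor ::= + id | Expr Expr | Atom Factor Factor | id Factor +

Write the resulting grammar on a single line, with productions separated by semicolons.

Expr ::= id id | Atom id Atom | + Factor; Atom ::= Expr + | + | id Atom1; Factor ::= + id | Expr Expr | Atom Factor Factor | id Factor +; Atom1 ::= id Expr | + Atom11; Atom11 ::= Expr | id

Atom has alternatives sharing prefix 'id': factor to Atom → id Atom1 with Atom1 → id Expr | + Expr | + id.
Atom1 has alternatives sharing prefix '+': factor to Atom1 → + Atom11 with Atom11 → Expr | id.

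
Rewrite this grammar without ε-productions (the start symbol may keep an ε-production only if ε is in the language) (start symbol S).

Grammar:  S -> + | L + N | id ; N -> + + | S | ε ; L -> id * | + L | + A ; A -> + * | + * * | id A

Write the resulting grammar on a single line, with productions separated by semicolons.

Nullable nonterminals: {N}.
ε ∉ L(G), so no ε-production is kept.
Add the nullable-subset variants: S → L + N gives L + N | L +.

S -> + | L + N | L + | id; N -> + + | S; L -> id * | + L | + A; A -> + * | + * * | id A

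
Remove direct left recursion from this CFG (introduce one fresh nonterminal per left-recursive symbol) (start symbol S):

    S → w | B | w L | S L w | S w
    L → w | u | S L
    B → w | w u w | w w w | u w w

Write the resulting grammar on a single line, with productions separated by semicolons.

S → w S' | B S' | w L S'; L → w | u | S L; B → w | w u w | w w w | u w w; S' → L w S' | w S' | epsilon

Left recursion appears on S.
For S: α = {L w, w}, β = {w, B, w L}. Rewrite as S → β S' and S' → α S' | ε.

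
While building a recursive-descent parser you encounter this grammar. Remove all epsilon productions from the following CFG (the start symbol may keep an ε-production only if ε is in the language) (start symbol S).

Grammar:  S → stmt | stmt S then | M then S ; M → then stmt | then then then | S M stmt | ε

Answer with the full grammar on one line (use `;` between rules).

Nullable nonterminals: {M}.
ε ∉ L(G), so no ε-production is kept.
Add the nullable-subset variants: S → M then S gives M then S | then S. M → S M stmt gives S M stmt | S stmt.

S → stmt | stmt S then | M then S | then S; M → then stmt | then then then | S M stmt | S stmt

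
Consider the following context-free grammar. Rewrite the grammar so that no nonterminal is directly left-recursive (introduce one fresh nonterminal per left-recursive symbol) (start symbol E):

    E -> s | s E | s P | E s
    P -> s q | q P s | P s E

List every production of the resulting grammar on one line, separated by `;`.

E, P are directly left-recursive.
For E: α = {s}, β = {s, s E, s P}. Rewrite as E → β E' and E' → α E' | ε.
For P: α = {s E}, β = {s q, q P s}. Rewrite as P → β P' and P' → α P' | ε.

E -> s E' | s E E' | s P E'; P -> s q P' | q P s P'; E' -> s E' | epsilon; P' -> s E P' | epsilon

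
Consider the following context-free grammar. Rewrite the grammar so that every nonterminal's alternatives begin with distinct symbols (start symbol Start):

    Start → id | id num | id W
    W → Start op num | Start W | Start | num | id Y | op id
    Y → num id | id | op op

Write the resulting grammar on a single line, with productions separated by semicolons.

Start has alternatives sharing prefix 'id': factor to Start → id Start1 with Start1 → ε | num | W.
W has alternatives sharing prefix 'Start': factor to W → Start W1 with W1 → op num | W | ε.

Start → id Start1; W → num | id Y | op id | Start W1; Y → num id | id | op op; Start1 → ε | num | W; W1 → op num | W | ε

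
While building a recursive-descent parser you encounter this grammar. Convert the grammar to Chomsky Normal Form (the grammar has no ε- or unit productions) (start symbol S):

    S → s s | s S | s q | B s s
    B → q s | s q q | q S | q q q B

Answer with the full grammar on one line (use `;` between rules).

Introduce a nonterminal for each terminal appearing in a rule of length ≥ 2: X1 → s, X2 → q.
Binarize each right-hand side of length ≥ 3 by chaining fresh nonterminals (Y1, Y2, …): affected rules were S → B X1 X1; B → X1 X2 X2; B → X2 X2 X2 B.

S → X1 X1 | X1 S | X1 X2 | B Y1; B → X2 X1 | X1 Y2 | X2 S | X2 Y3; X1 → s; X2 → q; Y1 → X1 X1; Y2 → X2 X2; Y3 → X2 Y4; Y4 → X2 B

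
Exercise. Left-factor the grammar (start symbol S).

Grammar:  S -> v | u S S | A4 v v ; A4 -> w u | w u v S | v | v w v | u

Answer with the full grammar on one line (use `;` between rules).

A4 has alternatives sharing prefix 'w u': factor to A4 → w u A4' with A4' → ε | v S.
A4 has alternatives sharing prefix 'v': factor to A4 → v A4'' with A4'' → ε | w v.

S -> v | u S S | A4 v v; A4 -> u | w u A4' | v A4''; A4' -> ε | v S; A4'' -> ε | w v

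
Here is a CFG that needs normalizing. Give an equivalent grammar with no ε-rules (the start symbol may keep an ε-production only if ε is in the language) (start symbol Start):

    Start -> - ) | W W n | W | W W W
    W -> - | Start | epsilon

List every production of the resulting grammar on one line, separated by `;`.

The nullable symbols are {Start, W}.
ε ∈ L(G) since Start is nullable, so keep Start → ε.
For each production, add variants omitting each subset of nullable occurrences: Start → W W n gives W W n | W n | n. Start → W W W gives W W W | W W.

Start -> - ) | W W n | W n | n | W | W W W | W W | ε; W -> - | Start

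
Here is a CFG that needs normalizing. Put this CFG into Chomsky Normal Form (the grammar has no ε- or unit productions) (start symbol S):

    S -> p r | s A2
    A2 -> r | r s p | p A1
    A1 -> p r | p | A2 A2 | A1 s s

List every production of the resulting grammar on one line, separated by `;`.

S -> X1 X2 | X3 A2; A2 -> r | X2 Y1 | X1 A1; A1 -> X1 X2 | p | A2 A2 | A1 Y2; X1 -> p; X2 -> r; X3 -> s; Y1 -> X3 X1; Y2 -> X3 X3

Introduce a nonterminal for each terminal appearing in a rule of length ≥ 2: X1 → p, X2 → r, X3 → s.
Binarize each right-hand side of length ≥ 3 by chaining fresh nonterminals (Y1, Y2, …): affected rules were A2 → X2 X3 X1; A1 → A1 X3 X3.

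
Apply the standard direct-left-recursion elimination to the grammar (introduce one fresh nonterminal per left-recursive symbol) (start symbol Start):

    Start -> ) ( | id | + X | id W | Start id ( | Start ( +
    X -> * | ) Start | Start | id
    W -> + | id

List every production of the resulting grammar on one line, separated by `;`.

Start is directly left-recursive.
For Start: α = {id (, ( +}, β = {) (, id, + X, id W}. Rewrite as Start → β Start1 and Start1 → α Start1 | ε.

Start -> ) ( Start1 | id Start1 | + X Start1 | id W Start1; X -> * | ) Start | Start | id; W -> + | id; Start1 -> id ( Start1 | ( + Start1 | ε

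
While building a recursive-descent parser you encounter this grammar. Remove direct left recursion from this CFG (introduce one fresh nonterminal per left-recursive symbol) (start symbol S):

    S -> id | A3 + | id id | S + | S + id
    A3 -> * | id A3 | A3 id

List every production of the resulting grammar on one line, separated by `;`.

S -> id S' | A3 + S' | id id S'; A3 -> * A3' | id A3 A3'; S' -> + S' | + id S' | eps; A3' -> id A3' | eps

Left recursion appears on S, A3.
For S: α = {+, + id}, β = {id, A3 +, id id}. Rewrite as S → β S' and S' → α S' | ε.
For A3: α = {id}, β = {*, id A3}. Rewrite as A3 → β A3' and A3' → α A3' | ε.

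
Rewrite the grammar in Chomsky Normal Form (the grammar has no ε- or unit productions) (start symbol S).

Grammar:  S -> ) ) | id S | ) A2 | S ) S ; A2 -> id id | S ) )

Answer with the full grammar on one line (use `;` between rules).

S -> X1 X1 | X2 S | X1 A2 | S Y1; A2 -> X2 X2 | S Y2; X1 -> ); X2 -> id; Y1 -> X1 S; Y2 -> X1 X1

Introduce a nonterminal for each terminal appearing in a rule of length ≥ 2: X1 → ), X2 → id.
Binarize each right-hand side of length ≥ 3 by chaining fresh nonterminals (Y1, Y2, …): affected rules were S → S X1 S; A2 → S X1 X1.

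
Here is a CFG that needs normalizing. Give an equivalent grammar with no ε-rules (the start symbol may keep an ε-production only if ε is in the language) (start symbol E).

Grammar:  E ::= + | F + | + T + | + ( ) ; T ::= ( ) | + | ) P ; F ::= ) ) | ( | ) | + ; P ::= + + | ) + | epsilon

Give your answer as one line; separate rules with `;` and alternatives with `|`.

Nullable set = {P}.
ε ∉ L(G), so no ε-production is kept.
Expand every rule over subsets of its nullable positions: T → ) P gives ) P | ).

E ::= + | F + | + T + | + ( ); T ::= ( ) | + | ) P | ); F ::= ) ) | ( | ) | +; P ::= + + | ) +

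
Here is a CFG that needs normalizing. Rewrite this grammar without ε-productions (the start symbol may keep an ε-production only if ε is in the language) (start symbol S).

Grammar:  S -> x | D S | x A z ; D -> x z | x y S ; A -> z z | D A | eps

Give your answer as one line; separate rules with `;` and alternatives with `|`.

S -> x | D S | x A z | x z; D -> x z | x y S; A -> z z | D A | D

Nullable nonterminals: {A}.
ε ∉ L(G), so no ε-production is kept.
For each production, add variants omitting each subset of nullable occurrences: S → x A z gives x A z | x z. A → D A gives D A | D.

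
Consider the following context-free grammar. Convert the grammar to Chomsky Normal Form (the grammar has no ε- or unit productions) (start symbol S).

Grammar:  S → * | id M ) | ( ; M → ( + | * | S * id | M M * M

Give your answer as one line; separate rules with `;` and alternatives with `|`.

Introduce a nonterminal for each terminal appearing in a rule of length ≥ 2: X1 → id, X2 → ), X3 → (, X4 → +, X5 → *.
Binarize each right-hand side of length ≥ 3 by chaining fresh nonterminals (Y1, Y2, …): affected rules were S → X1 M X2; M → S X5 X1; M → M M X5 M.

S → * | X1 Y1 | (; M → X3 X4 | * | S Y2 | M Y3; X1 → id; X2 → ); X3 → (; X4 → +; X5 → *; Y1 → M X2; Y2 → X5 X1; Y3 → M Y4; Y4 → X5 M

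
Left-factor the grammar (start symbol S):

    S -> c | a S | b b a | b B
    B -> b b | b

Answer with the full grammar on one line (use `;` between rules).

S -> c | a S | b S'; B -> b B'; S' -> b a | B; B' -> b | epsilon

S has alternatives sharing prefix 'b': factor to S → b S' with S' → b a | B.
B has alternatives sharing prefix 'b': factor to B → b B' with B' → b | ε.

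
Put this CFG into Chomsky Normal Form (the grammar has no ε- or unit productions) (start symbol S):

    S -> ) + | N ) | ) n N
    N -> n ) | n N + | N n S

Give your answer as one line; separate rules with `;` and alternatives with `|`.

Introduce a nonterminal for each terminal appearing in a rule of length ≥ 2: X1 → ), X2 → +, X3 → n.
Binarize each right-hand side of length ≥ 3 by chaining fresh nonterminals (Y1, Y2, …): affected rules were S → X1 X3 N; N → X3 N X2; N → N X3 S.

S -> X1 X2 | N X1 | X1 Y1; N -> X3 X1 | X3 Y2 | N Y3; X1 -> ); X2 -> +; X3 -> n; Y1 -> X3 N; Y2 -> N X2; Y3 -> X3 S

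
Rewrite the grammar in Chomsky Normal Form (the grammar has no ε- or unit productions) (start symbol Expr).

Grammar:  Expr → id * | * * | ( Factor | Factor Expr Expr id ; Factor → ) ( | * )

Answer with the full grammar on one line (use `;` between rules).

Introduce a nonterminal for each terminal appearing in a rule of length ≥ 2: X1 → id, X2 → *, X3 → (, X4 → ).
Binarize each right-hand side of length ≥ 3 by chaining fresh nonterminals (Y1, Y2, …): affected rules were Expr → Factor Expr Expr X1.

Expr → X1 X2 | X2 X2 | X3 Factor | Factor Y1; Factor → X4 X3 | X2 X4; X1 → id; X2 → *; X3 → (; X4 → ); Y1 → Expr Y2; Y2 → Expr X1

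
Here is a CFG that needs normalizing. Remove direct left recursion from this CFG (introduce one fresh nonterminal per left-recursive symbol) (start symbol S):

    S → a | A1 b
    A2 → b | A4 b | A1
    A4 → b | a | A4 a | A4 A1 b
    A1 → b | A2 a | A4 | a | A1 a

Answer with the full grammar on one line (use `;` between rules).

A4, A1 are directly left-recursive.
For A4: α = {a, A1 b}, β = {b, a}. Rewrite as A4 → β A4' and A4' → α A4' | ε.
For A1: α = {a}, β = {b, A2 a, A4, a}. Rewrite as A1 → β A1' and A1' → α A1' | ε.

S → a | A1 b; A2 → b | A4 b | A1; A4 → b A4' | a A4'; A1 → b A1' | A2 a A1' | A4 A1' | a A1'; A4' → a A4' | A1 b A4' | ε; A1' → a A1' | ε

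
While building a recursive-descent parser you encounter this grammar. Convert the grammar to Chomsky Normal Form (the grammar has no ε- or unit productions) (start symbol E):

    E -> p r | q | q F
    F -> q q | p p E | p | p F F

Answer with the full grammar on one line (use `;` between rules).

Introduce a nonterminal for each terminal appearing in a rule of length ≥ 2: X1 → p, X2 → r, X3 → q.
Binarize each right-hand side of length ≥ 3 by chaining fresh nonterminals (Y1, Y2, …): affected rules were F → X1 X1 E; F → X1 F F.

E -> X1 X2 | q | X3 F; F -> X3 X3 | X1 Y1 | p | X1 Y2; X1 -> p; X2 -> r; X3 -> q; Y1 -> X1 E; Y2 -> F F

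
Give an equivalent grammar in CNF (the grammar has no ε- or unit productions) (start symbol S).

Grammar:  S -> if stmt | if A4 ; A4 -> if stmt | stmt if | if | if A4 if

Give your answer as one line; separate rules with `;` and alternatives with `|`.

Introduce a nonterminal for each terminal appearing in a rule of length ≥ 2: X1 → if, X2 → stmt.
Binarize each right-hand side of length ≥ 3 by chaining fresh nonterminals (Y1, Y2, …): affected rules were A4 → X1 A4 X1.

S -> X1 X2 | X1 A4; A4 -> X1 X2 | X2 X1 | if | X1 Y1; X1 -> if; X2 -> stmt; Y1 -> A4 X1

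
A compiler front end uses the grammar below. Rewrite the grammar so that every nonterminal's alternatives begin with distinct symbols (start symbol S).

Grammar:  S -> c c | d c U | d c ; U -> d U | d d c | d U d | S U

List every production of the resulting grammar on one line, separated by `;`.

S -> c c | d c S'; U -> S U | d U'; S' -> U | ε; U' -> d c | U U''; U'' -> ε | d

S has alternatives sharing prefix 'd c': factor to S → d c S' with S' → U | ε.
U has alternatives sharing prefix 'd': factor to U → d U' with U' → U | d c | U d.
U' has alternatives sharing prefix 'U': factor to U' → U U'' with U'' → ε | d.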